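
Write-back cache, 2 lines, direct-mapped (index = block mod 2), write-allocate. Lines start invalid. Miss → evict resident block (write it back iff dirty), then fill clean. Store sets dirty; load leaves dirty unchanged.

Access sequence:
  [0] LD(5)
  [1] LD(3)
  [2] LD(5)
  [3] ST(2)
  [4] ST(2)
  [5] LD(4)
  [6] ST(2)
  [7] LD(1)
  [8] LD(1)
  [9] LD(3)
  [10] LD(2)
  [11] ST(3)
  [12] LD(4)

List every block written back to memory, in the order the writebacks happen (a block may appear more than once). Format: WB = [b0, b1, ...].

WB = [2, 2]

  0 | R B5 → L1 miss [-]
  1 | R B3 → L1 miss [-]
  2 | R B5 → L1 miss [-]
  3 | W B2 → L0 miss [D]
  4 | W B2 → L0 hit [D]
  5 | R B4 → L0 miss wb→B2 [-]
  6 | W B2 → L0 miss [D]
  7 | R B1 → L1 miss [-]
  8 | R B1 → L1 hit [-]
  9 | R B3 → L1 miss [-]
  10 | R B2 → L0 hit [D]
  11 | W B3 → L1 hit [D]
  12 | R B4 → L0 miss wb→B2 [-]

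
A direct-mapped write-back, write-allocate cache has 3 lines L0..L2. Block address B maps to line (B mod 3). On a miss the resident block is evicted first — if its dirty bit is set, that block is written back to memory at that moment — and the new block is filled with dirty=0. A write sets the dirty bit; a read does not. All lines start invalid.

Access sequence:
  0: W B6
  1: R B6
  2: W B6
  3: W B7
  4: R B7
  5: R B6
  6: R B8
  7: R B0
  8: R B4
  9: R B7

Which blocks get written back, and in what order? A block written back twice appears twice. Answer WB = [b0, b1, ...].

WB = [6, 7]

0: W B6 -> L0 miss  d=D]
1: R B6 -> L0 hit  d=D]
2: W B6 -> L0 hit  d=D]
3: W B7 -> L1 miss  d=D]
4: R B7 -> L1 hit  d=D]
5: R B6 -> L0 hit  d=D]
6: R B8 -> L2 miss  d=-]
7: R B0 -> L0 miss wb->B6  d=-]
8: R B4 -> L1 miss wb->B7  d=-]
9: R B7 -> L1 miss  d=-]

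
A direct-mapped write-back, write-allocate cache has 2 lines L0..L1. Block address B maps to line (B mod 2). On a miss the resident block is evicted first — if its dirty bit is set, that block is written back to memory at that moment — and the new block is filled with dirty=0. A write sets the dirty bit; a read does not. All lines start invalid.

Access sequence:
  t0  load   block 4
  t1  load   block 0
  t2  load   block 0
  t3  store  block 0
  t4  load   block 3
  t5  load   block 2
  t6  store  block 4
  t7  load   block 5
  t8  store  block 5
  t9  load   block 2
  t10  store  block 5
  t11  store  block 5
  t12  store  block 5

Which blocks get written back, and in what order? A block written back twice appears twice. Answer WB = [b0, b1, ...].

0: R B4 → L0 miss [-]
1: R B0 → L0 miss [-]
2: R B0 → L0 hit [-]
3: W B0 → L0 hit [D]
4: R B3 → L1 miss [-]
5: R B2 → L0 miss wb→B0 [-]
6: W B4 → L0 miss [D]
7: R B5 → L1 miss [-]
8: W B5 → L1 hit [D]
9: R B2 → L0 miss wb→B4 [-]
10: W B5 → L1 hit [D]
11: W B5 → L1 hit [D]
12: W B5 → L1 hit [D]

WB = [0, 4]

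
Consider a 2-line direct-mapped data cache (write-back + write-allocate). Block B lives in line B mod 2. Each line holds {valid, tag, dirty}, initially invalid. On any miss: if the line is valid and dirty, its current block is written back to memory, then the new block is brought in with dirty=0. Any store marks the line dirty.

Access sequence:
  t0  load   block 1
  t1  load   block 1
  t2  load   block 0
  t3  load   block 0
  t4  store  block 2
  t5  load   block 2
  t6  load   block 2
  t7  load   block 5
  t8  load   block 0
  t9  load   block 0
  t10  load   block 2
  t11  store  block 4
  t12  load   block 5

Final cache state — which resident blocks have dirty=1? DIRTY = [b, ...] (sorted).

DIRTY = [4]

0: R B1 -> L1 miss  d=-]
1: R B1 -> L1 hit  d=-]
2: R B0 -> L0 miss  d=-]
3: R B0 -> L0 hit  d=-]
4: W B2 -> L0 miss  d=D]
5: R B2 -> L0 hit  d=D]
6: R B2 -> L0 hit  d=D]
7: R B5 -> L1 miss  d=-]
8: R B0 -> L0 miss wb->B2  d=-]
9: R B0 -> L0 hit  d=-]
10: R B2 -> L0 miss  d=-]
11: W B4 -> L0 miss  d=D]
12: R B5 -> L1 hit  d=-]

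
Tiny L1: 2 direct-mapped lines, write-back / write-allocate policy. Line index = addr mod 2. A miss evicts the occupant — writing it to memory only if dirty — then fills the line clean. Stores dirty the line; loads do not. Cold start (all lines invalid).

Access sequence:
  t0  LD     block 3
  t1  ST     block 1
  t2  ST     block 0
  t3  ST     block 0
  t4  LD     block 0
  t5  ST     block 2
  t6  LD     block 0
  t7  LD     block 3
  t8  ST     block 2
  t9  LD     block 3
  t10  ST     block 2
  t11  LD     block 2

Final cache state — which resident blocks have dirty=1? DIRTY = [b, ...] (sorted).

0: R B3 -> L1 miss  d=-]
1: W B1 -> L1 miss  d=D]
2: W B0 -> L0 miss  d=D]
3: W B0 -> L0 hit  d=D]
4: R B0 -> L0 hit  d=D]
5: W B2 -> L0 miss wb->B0  d=D]
6: R B0 -> L0 miss wb->B2  d=-]
7: R B3 -> L1 miss wb->B1  d=-]
8: W B2 -> L0 miss  d=D]
9: R B3 -> L1 hit  d=-]
10: W B2 -> L0 hit  d=D]
11: R B2 -> L0 hit  d=D]

DIRTY = [2]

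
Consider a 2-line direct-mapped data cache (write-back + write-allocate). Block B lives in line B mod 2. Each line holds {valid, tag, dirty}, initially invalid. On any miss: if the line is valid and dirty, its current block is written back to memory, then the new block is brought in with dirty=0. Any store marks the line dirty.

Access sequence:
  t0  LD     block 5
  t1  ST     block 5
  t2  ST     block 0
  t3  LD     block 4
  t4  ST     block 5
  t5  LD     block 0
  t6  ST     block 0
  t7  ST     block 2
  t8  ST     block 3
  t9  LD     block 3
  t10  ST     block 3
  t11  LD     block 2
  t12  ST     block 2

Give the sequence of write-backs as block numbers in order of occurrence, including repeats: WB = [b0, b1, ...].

0: R B5 -> L1 miss  d=-]
1: W B5 -> L1 hit  d=D]
2: W B0 -> L0 miss  d=D]
3: R B4 -> L0 miss wb->B0  d=-]
4: W B5 -> L1 hit  d=D]
5: R B0 -> L0 miss  d=-]
6: W B0 -> L0 hit  d=D]
7: W B2 -> L0 miss wb->B0  d=D]
8: W B3 -> L1 miss wb->B5  d=D]
9: R B3 -> L1 hit  d=D]
10: W B3 -> L1 hit  d=D]
11: R B2 -> L0 hit  d=D]
12: W B2 -> L0 hit  d=D]

WB = [0, 0, 5]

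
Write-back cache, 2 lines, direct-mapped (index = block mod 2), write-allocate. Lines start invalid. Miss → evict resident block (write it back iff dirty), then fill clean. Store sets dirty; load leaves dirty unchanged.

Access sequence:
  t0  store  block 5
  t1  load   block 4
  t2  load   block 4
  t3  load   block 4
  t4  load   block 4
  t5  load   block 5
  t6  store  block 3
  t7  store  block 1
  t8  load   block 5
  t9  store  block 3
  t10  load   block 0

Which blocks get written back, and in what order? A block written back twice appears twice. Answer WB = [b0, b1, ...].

WB = [5, 3, 1]

0: W B5 -> L1 miss  d=D]
1: R B4 -> L0 miss  d=-]
2: R B4 -> L0 hit  d=-]
3: R B4 -> L0 hit  d=-]
4: R B4 -> L0 hit  d=-]
5: R B5 -> L1 hit  d=D]
6: W B3 -> L1 miss wb->B5  d=D]
7: W B1 -> L1 miss wb->B3  d=D]
8: R B5 -> L1 miss wb->B1  d=-]
9: W B3 -> L1 miss  d=D]
10: R B0 -> L0 miss  d=-]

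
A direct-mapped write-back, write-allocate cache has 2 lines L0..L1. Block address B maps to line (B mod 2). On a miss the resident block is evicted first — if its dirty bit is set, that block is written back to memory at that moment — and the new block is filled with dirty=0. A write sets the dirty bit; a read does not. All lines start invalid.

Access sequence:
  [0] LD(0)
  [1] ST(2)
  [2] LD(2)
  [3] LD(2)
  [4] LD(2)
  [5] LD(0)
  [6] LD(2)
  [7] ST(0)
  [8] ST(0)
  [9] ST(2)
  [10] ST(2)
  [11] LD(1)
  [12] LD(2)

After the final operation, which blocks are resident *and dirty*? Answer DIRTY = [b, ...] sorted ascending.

DIRTY = [2]

0: R B0 -> L0 miss  d=-]
1: W B2 -> L0 miss  d=D]
2: R B2 -> L0 hit  d=D]
3: R B2 -> L0 hit  d=D]
4: R B2 -> L0 hit  d=D]
5: R B0 -> L0 miss wb->B2  d=-]
6: R B2 -> L0 miss  d=-]
7: W B0 -> L0 miss  d=D]
8: W B0 -> L0 hit  d=D]
9: W B2 -> L0 miss wb->B0  d=D]
10: W B2 -> L0 hit  d=D]
11: R B1 -> L1 miss  d=-]
12: R B2 -> L0 hit  d=D]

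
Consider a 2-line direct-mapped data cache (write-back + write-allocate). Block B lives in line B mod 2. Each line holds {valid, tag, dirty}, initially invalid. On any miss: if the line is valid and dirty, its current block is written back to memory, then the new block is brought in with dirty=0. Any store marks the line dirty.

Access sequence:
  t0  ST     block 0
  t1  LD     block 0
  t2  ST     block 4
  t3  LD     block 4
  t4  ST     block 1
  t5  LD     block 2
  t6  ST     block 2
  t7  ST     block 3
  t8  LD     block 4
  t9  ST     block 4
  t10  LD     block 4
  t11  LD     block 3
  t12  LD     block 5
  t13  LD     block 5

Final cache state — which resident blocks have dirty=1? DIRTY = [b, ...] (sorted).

  0 | W B0 → L0 miss [D]
  1 | R B0 → L0 hit [D]
  2 | W B4 → L0 miss wb→B0 [D]
  3 | R B4 → L0 hit [D]
  4 | W B1 → L1 miss [D]
  5 | R B2 → L0 miss wb→B4 [-]
  6 | W B2 → L0 hit [D]
  7 | W B3 → L1 miss wb→B1 [D]
  8 | R B4 → L0 miss wb→B2 [-]
  9 | W B4 → L0 hit [D]
  10 | R B4 → L0 hit [D]
  11 | R B3 → L1 hit [D]
  12 | R B5 → L1 miss wb→B3 [-]
  13 | R B5 → L1 hit [-]

DIRTY = [4]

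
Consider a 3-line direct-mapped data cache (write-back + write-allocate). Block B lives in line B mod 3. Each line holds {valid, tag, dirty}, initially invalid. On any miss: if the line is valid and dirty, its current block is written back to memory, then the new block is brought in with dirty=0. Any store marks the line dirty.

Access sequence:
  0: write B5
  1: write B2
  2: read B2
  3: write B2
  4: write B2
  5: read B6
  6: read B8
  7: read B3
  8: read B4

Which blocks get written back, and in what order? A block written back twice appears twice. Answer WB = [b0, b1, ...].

WB = [5, 2]

  0 | W B5 → L2 miss [D]
  1 | W B2 → L2 miss wb→B5 [D]
  2 | R B2 → L2 hit [D]
  3 | W B2 → L2 hit [D]
  4 | W B2 → L2 hit [D]
  5 | R B6 → L0 miss [-]
  6 | R B8 → L2 miss wb→B2 [-]
  7 | R B3 → L0 miss [-]
  8 | R B4 → L1 miss [-]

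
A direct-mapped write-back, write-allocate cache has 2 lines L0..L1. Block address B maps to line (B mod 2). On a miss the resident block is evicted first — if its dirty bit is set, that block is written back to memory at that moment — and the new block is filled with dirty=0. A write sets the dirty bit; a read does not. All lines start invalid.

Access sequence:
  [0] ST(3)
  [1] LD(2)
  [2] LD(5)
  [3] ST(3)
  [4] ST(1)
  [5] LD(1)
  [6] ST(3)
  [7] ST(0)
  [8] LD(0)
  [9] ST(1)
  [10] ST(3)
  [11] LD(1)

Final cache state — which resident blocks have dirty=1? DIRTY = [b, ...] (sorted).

0: W B3 -> L1 miss  d=D]
1: R B2 -> L0 miss  d=-]
2: R B5 -> L1 miss wb->B3  d=-]
3: W B3 -> L1 miss  d=D]
4: W B1 -> L1 miss wb->B3  d=D]
5: R B1 -> L1 hit  d=D]
6: W B3 -> L1 miss wb->B1  d=D]
7: W B0 -> L0 miss  d=D]
8: R B0 -> L0 hit  d=D]
9: W B1 -> L1 miss wb->B3  d=D]
10: W B3 -> L1 miss wb->B1  d=D]
11: R B1 -> L1 miss wb->B3  d=-]

DIRTY = [0]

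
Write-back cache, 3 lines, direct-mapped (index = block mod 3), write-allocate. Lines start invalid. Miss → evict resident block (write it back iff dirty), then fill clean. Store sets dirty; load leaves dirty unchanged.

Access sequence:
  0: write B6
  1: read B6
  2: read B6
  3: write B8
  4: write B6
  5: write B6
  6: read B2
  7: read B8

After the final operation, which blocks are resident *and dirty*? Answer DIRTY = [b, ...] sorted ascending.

DIRTY = [6]

0: W B6 -> L0 miss  d=D]
1: R B6 -> L0 hit  d=D]
2: R B6 -> L0 hit  d=D]
3: W B8 -> L2 miss  d=D]
4: W B6 -> L0 hit  d=D]
5: W B6 -> L0 hit  d=D]
6: R B2 -> L2 miss wb->B8  d=-]
7: R B8 -> L2 miss  d=-]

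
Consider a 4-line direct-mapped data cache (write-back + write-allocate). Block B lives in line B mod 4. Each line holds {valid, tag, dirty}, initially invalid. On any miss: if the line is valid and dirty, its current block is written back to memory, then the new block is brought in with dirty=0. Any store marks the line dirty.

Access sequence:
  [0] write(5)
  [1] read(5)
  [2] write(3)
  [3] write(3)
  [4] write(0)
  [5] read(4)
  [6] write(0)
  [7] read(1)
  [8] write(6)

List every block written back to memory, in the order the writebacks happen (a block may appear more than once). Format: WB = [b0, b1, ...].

WB = [0, 5]

0: W B5 -> L1 miss  d=D]
1: R B5 -> L1 hit  d=D]
2: W B3 -> L3 miss  d=D]
3: W B3 -> L3 hit  d=D]
4: W B0 -> L0 miss  d=D]
5: R B4 -> L0 miss wb->B0  d=-]
6: W B0 -> L0 miss  d=D]
7: R B1 -> L1 miss wb->B5  d=-]
8: W B6 -> L2 miss  d=D]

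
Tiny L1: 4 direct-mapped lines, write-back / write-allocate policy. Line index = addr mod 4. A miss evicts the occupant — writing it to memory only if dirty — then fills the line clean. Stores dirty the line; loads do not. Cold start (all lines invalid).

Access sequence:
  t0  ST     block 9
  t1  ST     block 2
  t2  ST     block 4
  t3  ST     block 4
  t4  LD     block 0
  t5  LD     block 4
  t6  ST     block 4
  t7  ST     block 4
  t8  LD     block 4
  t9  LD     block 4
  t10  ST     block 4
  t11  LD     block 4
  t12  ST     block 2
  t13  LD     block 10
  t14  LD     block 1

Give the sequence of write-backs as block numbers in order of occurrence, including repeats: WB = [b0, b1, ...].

0: W B9 → L1 miss [D]
1: W B2 → L2 miss [D]
2: W B4 → L0 miss [D]
3: W B4 → L0 hit [D]
4: R B0 → L0 miss wb→B4 [-]
5: R B4 → L0 miss [-]
6: W B4 → L0 hit [D]
7: W B4 → L0 hit [D]
8: R B4 → L0 hit [D]
9: R B4 → L0 hit [D]
10: W B4 → L0 hit [D]
11: R B4 → L0 hit [D]
12: W B2 → L2 hit [D]
13: R B10 → L2 miss wb→B2 [-]
14: R B1 → L1 miss wb→B9 [-]

WB = [4, 2, 9]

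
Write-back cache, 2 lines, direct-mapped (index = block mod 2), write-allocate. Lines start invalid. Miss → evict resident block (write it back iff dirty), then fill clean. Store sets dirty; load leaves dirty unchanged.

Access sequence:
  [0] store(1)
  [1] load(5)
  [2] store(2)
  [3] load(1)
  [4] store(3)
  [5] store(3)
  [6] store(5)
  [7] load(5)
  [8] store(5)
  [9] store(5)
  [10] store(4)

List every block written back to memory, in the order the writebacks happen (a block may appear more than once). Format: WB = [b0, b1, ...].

WB = [1, 3, 2]

0: W B1 → L1 miss [D]
1: R B5 → L1 miss wb→B1 [-]
2: W B2 → L0 miss [D]
3: R B1 → L1 miss [-]
4: W B3 → L1 miss [D]
5: W B3 → L1 hit [D]
6: W B5 → L1 miss wb→B3 [D]
7: R B5 → L1 hit [D]
8: W B5 → L1 hit [D]
9: W B5 → L1 hit [D]
10: W B4 → L0 miss wb→B2 [D]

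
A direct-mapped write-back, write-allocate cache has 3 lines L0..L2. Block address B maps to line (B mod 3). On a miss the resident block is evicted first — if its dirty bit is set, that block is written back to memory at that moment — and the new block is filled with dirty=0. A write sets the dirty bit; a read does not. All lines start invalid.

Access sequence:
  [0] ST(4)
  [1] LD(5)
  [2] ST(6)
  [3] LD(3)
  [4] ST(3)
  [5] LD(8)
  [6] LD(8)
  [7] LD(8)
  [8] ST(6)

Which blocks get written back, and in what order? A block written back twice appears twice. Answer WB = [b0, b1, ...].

WB = [6, 3]

  0 | W B4 → L1 miss [D]
  1 | R B5 → L2 miss [-]
  2 | W B6 → L0 miss [D]
  3 | R B3 → L0 miss wb→B6 [-]
  4 | W B3 → L0 hit [D]
  5 | R B8 → L2 miss [-]
  6 | R B8 → L2 hit [-]
  7 | R B8 → L2 hit [-]
  8 | W B6 → L0 miss wb→B3 [D]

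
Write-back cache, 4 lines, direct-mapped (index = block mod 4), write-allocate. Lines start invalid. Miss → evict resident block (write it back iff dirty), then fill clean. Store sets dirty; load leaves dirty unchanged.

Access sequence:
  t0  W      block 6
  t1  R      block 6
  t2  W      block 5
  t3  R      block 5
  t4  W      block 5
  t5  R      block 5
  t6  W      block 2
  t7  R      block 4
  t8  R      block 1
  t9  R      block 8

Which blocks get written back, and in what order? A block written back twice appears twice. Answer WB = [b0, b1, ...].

WB = [6, 5]

  0 | W B6 → L2 miss [D]
  1 | R B6 → L2 hit [D]
  2 | W B5 → L1 miss [D]
  3 | R B5 → L1 hit [D]
  4 | W B5 → L1 hit [D]
  5 | R B5 → L1 hit [D]
  6 | W B2 → L2 miss wb→B6 [D]
  7 | R B4 → L0 miss [-]
  8 | R B1 → L1 miss wb→B5 [-]
  9 | R B8 → L0 miss [-]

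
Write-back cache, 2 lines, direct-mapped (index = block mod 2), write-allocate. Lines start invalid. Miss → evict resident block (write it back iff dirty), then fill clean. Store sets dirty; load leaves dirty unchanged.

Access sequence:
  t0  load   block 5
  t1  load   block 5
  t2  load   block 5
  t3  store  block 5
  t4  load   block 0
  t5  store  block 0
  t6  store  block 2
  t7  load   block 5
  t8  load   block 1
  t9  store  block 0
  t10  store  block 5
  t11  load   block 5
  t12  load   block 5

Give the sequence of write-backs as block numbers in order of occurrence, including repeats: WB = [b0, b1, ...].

0: R B5 → L1 miss [-]
1: R B5 → L1 hit [-]
2: R B5 → L1 hit [-]
3: W B5 → L1 hit [D]
4: R B0 → L0 miss [-]
5: W B0 → L0 hit [D]
6: W B2 → L0 miss wb→B0 [D]
7: R B5 → L1 hit [D]
8: R B1 → L1 miss wb→B5 [-]
9: W B0 → L0 miss wb→B2 [D]
10: W B5 → L1 miss [D]
11: R B5 → L1 hit [D]
12: R B5 → L1 hit [D]

WB = [0, 5, 2]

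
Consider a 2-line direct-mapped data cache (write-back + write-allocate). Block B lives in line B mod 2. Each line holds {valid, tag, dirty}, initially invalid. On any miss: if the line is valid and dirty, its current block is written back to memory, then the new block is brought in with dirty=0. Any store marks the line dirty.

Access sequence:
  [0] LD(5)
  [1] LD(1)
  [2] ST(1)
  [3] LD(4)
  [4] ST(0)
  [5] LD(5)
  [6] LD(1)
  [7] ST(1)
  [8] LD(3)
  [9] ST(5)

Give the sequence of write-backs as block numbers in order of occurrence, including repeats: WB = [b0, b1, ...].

0: R B5 → L1 miss [-]
1: R B1 → L1 miss [-]
2: W B1 → L1 hit [D]
3: R B4 → L0 miss [-]
4: W B0 → L0 miss [D]
5: R B5 → L1 miss wb→B1 [-]
6: R B1 → L1 miss [-]
7: W B1 → L1 hit [D]
8: R B3 → L1 miss wb→B1 [-]
9: W B5 → L1 miss [D]

WB = [1, 1]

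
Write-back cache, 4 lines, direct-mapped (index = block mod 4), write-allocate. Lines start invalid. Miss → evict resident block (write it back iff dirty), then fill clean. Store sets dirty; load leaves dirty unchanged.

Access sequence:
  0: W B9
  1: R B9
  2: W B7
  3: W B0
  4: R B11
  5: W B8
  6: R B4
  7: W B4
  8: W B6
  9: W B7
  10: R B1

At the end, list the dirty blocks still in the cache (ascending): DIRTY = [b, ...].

0: W B9 → L1 miss [D]
1: R B9 → L1 hit [D]
2: W B7 → L3 miss [D]
3: W B0 → L0 miss [D]
4: R B11 → L3 miss wb→B7 [-]
5: W B8 → L0 miss wb→B0 [D]
6: R B4 → L0 miss wb→B8 [-]
7: W B4 → L0 hit [D]
8: W B6 → L2 miss [D]
9: W B7 → L3 miss [D]
10: R B1 → L1 miss wb→B9 [-]

DIRTY = [4, 6, 7]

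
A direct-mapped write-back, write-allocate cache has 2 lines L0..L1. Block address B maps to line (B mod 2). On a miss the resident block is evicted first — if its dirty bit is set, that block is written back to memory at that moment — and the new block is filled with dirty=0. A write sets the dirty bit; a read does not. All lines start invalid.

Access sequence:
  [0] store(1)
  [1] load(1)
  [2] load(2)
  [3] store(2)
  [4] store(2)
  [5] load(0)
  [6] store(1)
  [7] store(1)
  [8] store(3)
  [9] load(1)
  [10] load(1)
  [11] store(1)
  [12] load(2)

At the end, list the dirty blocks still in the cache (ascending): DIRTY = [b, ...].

0: W B1 → L1 miss [D]
1: R B1 → L1 hit [D]
2: R B2 → L0 miss [-]
3: W B2 → L0 hit [D]
4: W B2 → L0 hit [D]
5: R B0 → L0 miss wb→B2 [-]
6: W B1 → L1 hit [D]
7: W B1 → L1 hit [D]
8: W B3 → L1 miss wb→B1 [D]
9: R B1 → L1 miss wb→B3 [-]
10: R B1 → L1 hit [-]
11: W B1 → L1 hit [D]
12: R B2 → L0 miss [-]

DIRTY = [1]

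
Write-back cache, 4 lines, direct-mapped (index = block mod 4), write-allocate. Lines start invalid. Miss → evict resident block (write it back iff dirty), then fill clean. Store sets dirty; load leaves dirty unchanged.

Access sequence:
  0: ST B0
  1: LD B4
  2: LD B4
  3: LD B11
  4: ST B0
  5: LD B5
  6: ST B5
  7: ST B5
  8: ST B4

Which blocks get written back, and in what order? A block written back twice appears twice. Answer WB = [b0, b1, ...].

  0 | W B0 → L0 miss [D]
  1 | R B4 → L0 miss wb→B0 [-]
  2 | R B4 → L0 hit [-]
  3 | R B11 → L3 miss [-]
  4 | W B0 → L0 miss [D]
  5 | R B5 → L1 miss [-]
  6 | W B5 → L1 hit [D]
  7 | W B5 → L1 hit [D]
  8 | W B4 → L0 miss wb→B0 [D]

WB = [0, 0]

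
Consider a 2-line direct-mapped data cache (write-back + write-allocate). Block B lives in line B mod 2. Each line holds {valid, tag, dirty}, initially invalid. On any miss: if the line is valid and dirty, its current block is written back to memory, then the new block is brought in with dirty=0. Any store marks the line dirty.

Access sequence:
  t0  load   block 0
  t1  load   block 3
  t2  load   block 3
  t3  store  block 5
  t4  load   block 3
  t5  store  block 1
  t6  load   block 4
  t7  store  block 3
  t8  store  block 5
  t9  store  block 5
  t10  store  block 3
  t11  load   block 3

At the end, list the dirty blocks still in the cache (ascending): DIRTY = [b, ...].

DIRTY = [3]

0: R B0 → L0 miss [-]
1: R B3 → L1 miss [-]
2: R B3 → L1 hit [-]
3: W B5 → L1 miss [D]
4: R B3 → L1 miss wb→B5 [-]
5: W B1 → L1 miss [D]
6: R B4 → L0 miss [-]
7: W B3 → L1 miss wb→B1 [D]
8: W B5 → L1 miss wb→B3 [D]
9: W B5 → L1 hit [D]
10: W B3 → L1 miss wb→B5 [D]
11: R B3 → L1 hit [D]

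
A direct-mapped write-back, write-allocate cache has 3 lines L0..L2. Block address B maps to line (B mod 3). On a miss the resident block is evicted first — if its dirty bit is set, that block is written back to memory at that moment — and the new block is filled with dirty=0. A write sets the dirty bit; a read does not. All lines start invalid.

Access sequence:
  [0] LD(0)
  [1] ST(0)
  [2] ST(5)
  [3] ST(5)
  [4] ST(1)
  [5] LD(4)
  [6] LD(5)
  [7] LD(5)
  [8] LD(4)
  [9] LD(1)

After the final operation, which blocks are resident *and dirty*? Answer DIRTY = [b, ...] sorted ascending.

DIRTY = [0, 5]

  0 | R B0 → L0 miss [-]
  1 | W B0 → L0 hit [D]
  2 | W B5 → L2 miss [D]
  3 | W B5 → L2 hit [D]
  4 | W B1 → L1 miss [D]
  5 | R B4 → L1 miss wb→B1 [-]
  6 | R B5 → L2 hit [D]
  7 | R B5 → L2 hit [D]
  8 | R B4 → L1 hit [-]
  9 | R B1 → L1 miss [-]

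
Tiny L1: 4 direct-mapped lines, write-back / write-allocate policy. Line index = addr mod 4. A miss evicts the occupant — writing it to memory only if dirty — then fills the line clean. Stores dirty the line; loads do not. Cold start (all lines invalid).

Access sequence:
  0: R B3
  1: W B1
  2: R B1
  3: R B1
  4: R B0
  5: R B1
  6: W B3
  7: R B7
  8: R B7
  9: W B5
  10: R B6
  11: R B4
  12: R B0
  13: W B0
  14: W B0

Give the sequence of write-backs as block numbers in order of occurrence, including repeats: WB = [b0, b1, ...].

0: R B3 -> L3 miss  d=-]
1: W B1 -> L1 miss  d=D]
2: R B1 -> L1 hit  d=D]
3: R B1 -> L1 hit  d=D]
4: R B0 -> L0 miss  d=-]
5: R B1 -> L1 hit  d=D]
6: W B3 -> L3 hit  d=D]
7: R B7 -> L3 miss wb->B3  d=-]
8: R B7 -> L3 hit  d=-]
9: W B5 -> L1 miss wb->B1  d=D]
10: R B6 -> L2 miss  d=-]
11: R B4 -> L0 miss  d=-]
12: R B0 -> L0 miss  d=-]
13: W B0 -> L0 hit  d=D]
14: W B0 -> L0 hit  d=D]

WB = [3, 1]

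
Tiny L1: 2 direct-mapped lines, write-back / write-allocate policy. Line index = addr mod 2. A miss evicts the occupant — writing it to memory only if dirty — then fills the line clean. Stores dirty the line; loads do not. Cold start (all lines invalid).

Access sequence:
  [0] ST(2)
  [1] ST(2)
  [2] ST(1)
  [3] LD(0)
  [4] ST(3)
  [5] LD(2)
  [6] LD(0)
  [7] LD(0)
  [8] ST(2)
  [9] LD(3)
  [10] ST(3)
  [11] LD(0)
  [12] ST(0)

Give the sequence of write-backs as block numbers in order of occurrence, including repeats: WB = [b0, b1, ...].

WB = [2, 1, 2]

0: W B2 → L0 miss [D]
1: W B2 → L0 hit [D]
2: W B1 → L1 miss [D]
3: R B0 → L0 miss wb→B2 [-]
4: W B3 → L1 miss wb→B1 [D]
5: R B2 → L0 miss [-]
6: R B0 → L0 miss [-]
7: R B0 → L0 hit [-]
8: W B2 → L0 miss [D]
9: R B3 → L1 hit [D]
10: W B3 → L1 hit [D]
11: R B0 → L0 miss wb→B2 [-]
12: W B0 → L0 hit [D]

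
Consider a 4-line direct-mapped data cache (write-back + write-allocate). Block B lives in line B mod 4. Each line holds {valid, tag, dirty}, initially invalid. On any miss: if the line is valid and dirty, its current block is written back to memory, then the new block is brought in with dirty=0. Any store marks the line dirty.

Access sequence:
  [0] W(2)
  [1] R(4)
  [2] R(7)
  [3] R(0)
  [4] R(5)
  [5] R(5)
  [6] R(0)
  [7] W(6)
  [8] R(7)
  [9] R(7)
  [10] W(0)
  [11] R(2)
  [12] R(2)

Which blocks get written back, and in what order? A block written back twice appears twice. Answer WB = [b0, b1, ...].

0: W B2 -> L2 miss  d=D]
1: R B4 -> L0 miss  d=-]
2: R B7 -> L3 miss  d=-]
3: R B0 -> L0 miss  d=-]
4: R B5 -> L1 miss  d=-]
5: R B5 -> L1 hit  d=-]
6: R B0 -> L0 hit  d=-]
7: W B6 -> L2 miss wb->B2  d=D]
8: R B7 -> L3 hit  d=-]
9: R B7 -> L3 hit  d=-]
10: W B0 -> L0 hit  d=D]
11: R B2 -> L2 miss wb->B6  d=-]
12: R B2 -> L2 hit  d=-]

WB = [2, 6]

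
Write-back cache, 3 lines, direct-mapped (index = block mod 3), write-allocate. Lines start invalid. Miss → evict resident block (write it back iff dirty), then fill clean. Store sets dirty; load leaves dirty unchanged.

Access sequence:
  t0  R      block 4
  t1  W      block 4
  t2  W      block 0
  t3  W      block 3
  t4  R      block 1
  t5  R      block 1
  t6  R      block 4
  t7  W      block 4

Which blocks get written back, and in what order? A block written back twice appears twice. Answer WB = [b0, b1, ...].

0: R B4 -> L1 miss  d=-]
1: W B4 -> L1 hit  d=D]
2: W B0 -> L0 miss  d=D]
3: W B3 -> L0 miss wb->B0  d=D]
4: R B1 -> L1 miss wb->B4  d=-]
5: R B1 -> L1 hit  d=-]
6: R B4 -> L1 miss  d=-]
7: W B4 -> L1 hit  d=D]

WB = [0, 4]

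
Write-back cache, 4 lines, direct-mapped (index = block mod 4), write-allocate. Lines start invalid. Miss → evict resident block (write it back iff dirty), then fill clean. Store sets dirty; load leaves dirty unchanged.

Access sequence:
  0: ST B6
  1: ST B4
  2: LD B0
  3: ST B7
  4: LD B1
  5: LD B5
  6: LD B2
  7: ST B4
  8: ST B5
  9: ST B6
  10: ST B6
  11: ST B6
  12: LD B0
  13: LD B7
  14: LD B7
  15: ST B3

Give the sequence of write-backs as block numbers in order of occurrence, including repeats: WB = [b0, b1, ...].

0: W B6 -> L2 miss  d=D]
1: W B4 -> L0 miss  d=D]
2: R B0 -> L0 miss wb->B4  d=-]
3: W B7 -> L3 miss  d=D]
4: R B1 -> L1 miss  d=-]
5: R B5 -> L1 miss  d=-]
6: R B2 -> L2 miss wb->B6  d=-]
7: W B4 -> L0 miss  d=D]
8: W B5 -> L1 hit  d=D]
9: W B6 -> L2 miss  d=D]
10: W B6 -> L2 hit  d=D]
11: W B6 -> L2 hit  d=D]
12: R B0 -> L0 miss wb->B4  d=-]
13: R B7 -> L3 hit  d=D]
14: R B7 -> L3 hit  d=D]
15: W B3 -> L3 miss wb->B7  d=D]

WB = [4, 6, 4, 7]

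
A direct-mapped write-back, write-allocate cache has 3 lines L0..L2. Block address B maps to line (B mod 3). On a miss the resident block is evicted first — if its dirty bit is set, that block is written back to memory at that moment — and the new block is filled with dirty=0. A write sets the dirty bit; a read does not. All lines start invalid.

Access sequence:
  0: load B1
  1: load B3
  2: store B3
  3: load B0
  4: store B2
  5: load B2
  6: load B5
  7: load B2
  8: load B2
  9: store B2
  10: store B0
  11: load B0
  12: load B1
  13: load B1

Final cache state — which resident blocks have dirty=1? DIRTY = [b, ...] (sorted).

  0 | R B1 → L1 miss [-]
  1 | R B3 → L0 miss [-]
  2 | W B3 → L0 hit [D]
  3 | R B0 → L0 miss wb→B3 [-]
  4 | W B2 → L2 miss [D]
  5 | R B2 → L2 hit [D]
  6 | R B5 → L2 miss wb→B2 [-]
  7 | R B2 → L2 miss [-]
  8 | R B2 → L2 hit [-]
  9 | W B2 → L2 hit [D]
  10 | W B0 → L0 hit [D]
  11 | R B0 → L0 hit [D]
  12 | R B1 → L1 hit [-]
  13 | R B1 → L1 hit [-]

DIRTY = [0, 2]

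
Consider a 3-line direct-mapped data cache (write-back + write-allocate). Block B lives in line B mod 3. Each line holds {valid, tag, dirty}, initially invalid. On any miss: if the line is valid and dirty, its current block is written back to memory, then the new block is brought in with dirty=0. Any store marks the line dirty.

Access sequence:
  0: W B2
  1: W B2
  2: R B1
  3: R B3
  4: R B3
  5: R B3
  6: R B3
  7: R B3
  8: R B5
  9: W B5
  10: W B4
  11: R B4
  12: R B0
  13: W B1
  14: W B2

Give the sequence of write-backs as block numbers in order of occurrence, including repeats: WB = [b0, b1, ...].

WB = [2, 4, 5]

0: W B2 → L2 miss [D]
1: W B2 → L2 hit [D]
2: R B1 → L1 miss [-]
3: R B3 → L0 miss [-]
4: R B3 → L0 hit [-]
5: R B3 → L0 hit [-]
6: R B3 → L0 hit [-]
7: R B3 → L0 hit [-]
8: R B5 → L2 miss wb→B2 [-]
9: W B5 → L2 hit [D]
10: W B4 → L1 miss [D]
11: R B4 → L1 hit [D]
12: R B0 → L0 miss [-]
13: W B1 → L1 miss wb→B4 [D]
14: W B2 → L2 miss wb→B5 [D]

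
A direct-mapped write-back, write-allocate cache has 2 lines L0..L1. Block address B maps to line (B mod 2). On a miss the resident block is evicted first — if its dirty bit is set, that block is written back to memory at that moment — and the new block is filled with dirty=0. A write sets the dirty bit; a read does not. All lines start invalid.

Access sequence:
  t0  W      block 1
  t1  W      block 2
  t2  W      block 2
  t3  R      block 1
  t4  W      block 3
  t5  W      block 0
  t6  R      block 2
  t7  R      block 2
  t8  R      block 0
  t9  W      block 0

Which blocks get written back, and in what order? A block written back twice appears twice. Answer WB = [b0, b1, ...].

  0 | W B1 → L1 miss [D]
  1 | W B2 → L0 miss [D]
  2 | W B2 → L0 hit [D]
  3 | R B1 → L1 hit [D]
  4 | W B3 → L1 miss wb→B1 [D]
  5 | W B0 → L0 miss wb→B2 [D]
  6 | R B2 → L0 miss wb→B0 [-]
  7 | R B2 → L0 hit [-]
  8 | R B0 → L0 miss [-]
  9 | W B0 → L0 hit [D]

WB = [1, 2, 0]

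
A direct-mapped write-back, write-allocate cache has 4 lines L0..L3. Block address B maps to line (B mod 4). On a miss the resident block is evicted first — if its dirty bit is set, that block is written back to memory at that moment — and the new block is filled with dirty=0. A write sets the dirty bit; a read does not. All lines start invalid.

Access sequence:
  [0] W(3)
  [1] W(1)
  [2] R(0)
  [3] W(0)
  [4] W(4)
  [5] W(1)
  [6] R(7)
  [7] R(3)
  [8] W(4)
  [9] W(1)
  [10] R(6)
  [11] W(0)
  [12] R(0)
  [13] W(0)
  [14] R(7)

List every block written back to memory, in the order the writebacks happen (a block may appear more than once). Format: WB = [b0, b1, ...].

WB = [0, 3, 4]

0: W B3 -> L3 miss  d=D]
1: W B1 -> L1 miss  d=D]
2: R B0 -> L0 miss  d=-]
3: W B0 -> L0 hit  d=D]
4: W B4 -> L0 miss wb->B0  d=D]
5: W B1 -> L1 hit  d=D]
6: R B7 -> L3 miss wb->B3  d=-]
7: R B3 -> L3 miss  d=-]
8: W B4 -> L0 hit  d=D]
9: W B1 -> L1 hit  d=D]
10: R B6 -> L2 miss  d=-]
11: W B0 -> L0 miss wb->B4  d=D]
12: R B0 -> L0 hit  d=D]
13: W B0 -> L0 hit  d=D]
14: R B7 -> L3 miss  d=-]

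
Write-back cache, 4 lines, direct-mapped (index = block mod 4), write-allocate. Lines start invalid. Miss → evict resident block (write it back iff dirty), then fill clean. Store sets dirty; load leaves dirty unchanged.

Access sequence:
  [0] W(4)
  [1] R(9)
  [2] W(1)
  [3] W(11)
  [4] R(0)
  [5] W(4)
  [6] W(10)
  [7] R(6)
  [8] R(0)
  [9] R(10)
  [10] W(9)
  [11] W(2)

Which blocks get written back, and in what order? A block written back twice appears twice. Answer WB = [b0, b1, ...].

0: W B4 → L0 miss [D]
1: R B9 → L1 miss [-]
2: W B1 → L1 miss [D]
3: W B11 → L3 miss [D]
4: R B0 → L0 miss wb→B4 [-]
5: W B4 → L0 miss [D]
6: W B10 → L2 miss [D]
7: R B6 → L2 miss wb→B10 [-]
8: R B0 → L0 miss wb→B4 [-]
9: R B10 → L2 miss [-]
10: W B9 → L1 miss wb→B1 [D]
11: W B2 → L2 miss [D]

WB = [4, 10, 4, 1]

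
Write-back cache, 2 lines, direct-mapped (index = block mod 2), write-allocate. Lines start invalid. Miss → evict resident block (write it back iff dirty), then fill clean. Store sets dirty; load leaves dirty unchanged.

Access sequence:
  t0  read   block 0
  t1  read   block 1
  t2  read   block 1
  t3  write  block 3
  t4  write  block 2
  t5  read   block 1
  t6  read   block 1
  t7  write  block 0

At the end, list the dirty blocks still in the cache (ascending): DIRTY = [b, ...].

DIRTY = [0]

  0 | R B0 → L0 miss [-]
  1 | R B1 → L1 miss [-]
  2 | R B1 → L1 hit [-]
  3 | W B3 → L1 miss [D]
  4 | W B2 → L0 miss [D]
  5 | R B1 → L1 miss wb→B3 [-]
  6 | R B1 → L1 hit [-]
  7 | W B0 → L0 miss wb→B2 [D]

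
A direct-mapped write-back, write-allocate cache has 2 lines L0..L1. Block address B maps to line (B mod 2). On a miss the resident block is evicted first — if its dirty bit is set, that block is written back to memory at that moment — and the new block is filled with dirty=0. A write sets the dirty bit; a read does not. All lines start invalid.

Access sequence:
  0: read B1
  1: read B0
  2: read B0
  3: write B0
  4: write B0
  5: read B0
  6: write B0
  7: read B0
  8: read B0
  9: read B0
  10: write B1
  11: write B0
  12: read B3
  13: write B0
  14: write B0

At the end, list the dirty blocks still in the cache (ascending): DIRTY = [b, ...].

DIRTY = [0]

0: R B1 -> L1 miss  d=-]
1: R B0 -> L0 miss  d=-]
2: R B0 -> L0 hit  d=-]
3: W B0 -> L0 hit  d=D]
4: W B0 -> L0 hit  d=D]
5: R B0 -> L0 hit  d=D]
6: W B0 -> L0 hit  d=D]
7: R B0 -> L0 hit  d=D]
8: R B0 -> L0 hit  d=D]
9: R B0 -> L0 hit  d=D]
10: W B1 -> L1 hit  d=D]
11: W B0 -> L0 hit  d=D]
12: R B3 -> L1 miss wb->B1  d=-]
13: W B0 -> L0 hit  d=D]
14: W B0 -> L0 hit  d=D]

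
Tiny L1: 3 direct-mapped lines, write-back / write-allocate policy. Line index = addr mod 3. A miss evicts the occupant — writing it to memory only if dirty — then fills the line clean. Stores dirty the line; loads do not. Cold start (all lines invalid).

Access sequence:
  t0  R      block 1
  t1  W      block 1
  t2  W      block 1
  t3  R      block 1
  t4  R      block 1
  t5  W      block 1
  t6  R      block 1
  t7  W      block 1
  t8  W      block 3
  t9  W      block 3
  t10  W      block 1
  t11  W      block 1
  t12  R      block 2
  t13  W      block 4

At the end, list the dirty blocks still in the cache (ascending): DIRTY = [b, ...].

  0 | R B1 → L1 miss [-]
  1 | W B1 → L1 hit [D]
  2 | W B1 → L1 hit [D]
  3 | R B1 → L1 hit [D]
  4 | R B1 → L1 hit [D]
  5 | W B1 → L1 hit [D]
  6 | R B1 → L1 hit [D]
  7 | W B1 → L1 hit [D]
  8 | W B3 → L0 miss [D]
  9 | W B3 → L0 hit [D]
  10 | W B1 → L1 hit [D]
  11 | W B1 → L1 hit [D]
  12 | R B2 → L2 miss [-]
  13 | W B4 → L1 miss wb→B1 [D]

DIRTY = [3, 4]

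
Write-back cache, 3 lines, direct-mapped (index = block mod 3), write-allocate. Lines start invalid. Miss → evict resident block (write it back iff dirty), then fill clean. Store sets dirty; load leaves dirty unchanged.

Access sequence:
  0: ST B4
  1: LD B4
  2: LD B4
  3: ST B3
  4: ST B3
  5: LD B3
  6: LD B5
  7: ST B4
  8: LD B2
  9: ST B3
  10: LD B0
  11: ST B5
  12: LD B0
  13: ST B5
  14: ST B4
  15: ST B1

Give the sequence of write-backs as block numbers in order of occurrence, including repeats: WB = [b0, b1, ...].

  0 | W B4 → L1 miss [D]
  1 | R B4 → L1 hit [D]
  2 | R B4 → L1 hit [D]
  3 | W B3 → L0 miss [D]
  4 | W B3 → L0 hit [D]
  5 | R B3 → L0 hit [D]
  6 | R B5 → L2 miss [-]
  7 | W B4 → L1 hit [D]
  8 | R B2 → L2 miss [-]
  9 | W B3 → L0 hit [D]
  10 | R B0 → L0 miss wb→B3 [-]
  11 | W B5 → L2 miss [D]
  12 | R B0 → L0 hit [-]
  13 | W B5 → L2 hit [D]
  14 | W B4 → L1 hit [D]
  15 | W B1 → L1 miss wb→B4 [D]

WB = [3, 4]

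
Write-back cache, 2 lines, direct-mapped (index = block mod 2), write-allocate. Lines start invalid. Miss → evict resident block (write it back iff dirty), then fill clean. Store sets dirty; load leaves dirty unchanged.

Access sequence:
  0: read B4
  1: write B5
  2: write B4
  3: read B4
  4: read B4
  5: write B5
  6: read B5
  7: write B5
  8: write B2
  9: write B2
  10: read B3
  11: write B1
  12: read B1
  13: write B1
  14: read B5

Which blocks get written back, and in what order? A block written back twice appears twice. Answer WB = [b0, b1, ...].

0: R B4 -> L0 miss  d=-]
1: W B5 -> L1 miss  d=D]
2: W B4 -> L0 hit  d=D]
3: R B4 -> L0 hit  d=D]
4: R B4 -> L0 hit  d=D]
5: W B5 -> L1 hit  d=D]
6: R B5 -> L1 hit  d=D]
7: W B5 -> L1 hit  d=D]
8: W B2 -> L0 miss wb->B4  d=D]
9: W B2 -> L0 hit  d=D]
10: R B3 -> L1 miss wb->B5  d=-]
11: W B1 -> L1 miss  d=D]
12: R B1 -> L1 hit  d=D]
13: W B1 -> L1 hit  d=D]
14: R B5 -> L1 miss wb->B1  d=-]

WB = [4, 5, 1]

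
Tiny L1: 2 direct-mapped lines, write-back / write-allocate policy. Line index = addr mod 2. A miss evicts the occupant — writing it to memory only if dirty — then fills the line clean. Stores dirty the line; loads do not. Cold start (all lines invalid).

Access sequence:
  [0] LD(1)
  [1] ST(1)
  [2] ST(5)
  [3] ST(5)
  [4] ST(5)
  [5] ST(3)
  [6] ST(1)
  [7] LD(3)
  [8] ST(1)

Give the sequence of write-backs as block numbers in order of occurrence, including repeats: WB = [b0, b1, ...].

WB = [1, 5, 3, 1]

0: R B1 → L1 miss [-]
1: W B1 → L1 hit [D]
2: W B5 → L1 miss wb→B1 [D]
3: W B5 → L1 hit [D]
4: W B5 → L1 hit [D]
5: W B3 → L1 miss wb→B5 [D]
6: W B1 → L1 miss wb→B3 [D]
7: R B3 → L1 miss wb→B1 [-]
8: W B1 → L1 miss [D]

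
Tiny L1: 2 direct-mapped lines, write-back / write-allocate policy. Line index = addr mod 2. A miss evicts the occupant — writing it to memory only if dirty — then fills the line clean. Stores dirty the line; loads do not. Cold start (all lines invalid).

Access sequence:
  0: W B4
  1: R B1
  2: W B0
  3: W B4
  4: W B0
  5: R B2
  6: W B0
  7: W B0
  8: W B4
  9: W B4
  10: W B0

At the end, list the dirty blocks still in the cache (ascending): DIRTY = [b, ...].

DIRTY = [0]

  0 | W B4 → L0 miss [D]
  1 | R B1 → L1 miss [-]
  2 | W B0 → L0 miss wb→B4 [D]
  3 | W B4 → L0 miss wb→B0 [D]
  4 | W B0 → L0 miss wb→B4 [D]
  5 | R B2 → L0 miss wb→B0 [-]
  6 | W B0 → L0 miss [D]
  7 | W B0 → L0 hit [D]
  8 | W B4 → L0 miss wb→B0 [D]
  9 | W B4 → L0 hit [D]
  10 | W B0 → L0 miss wb→B4 [D]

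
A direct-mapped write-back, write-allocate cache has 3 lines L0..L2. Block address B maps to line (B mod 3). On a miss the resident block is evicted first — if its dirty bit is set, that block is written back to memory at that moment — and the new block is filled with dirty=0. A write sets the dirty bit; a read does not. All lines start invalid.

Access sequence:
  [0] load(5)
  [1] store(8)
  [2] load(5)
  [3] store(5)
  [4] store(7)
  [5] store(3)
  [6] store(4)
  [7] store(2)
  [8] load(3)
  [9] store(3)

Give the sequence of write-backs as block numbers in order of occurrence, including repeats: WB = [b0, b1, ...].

0: R B5 -> L2 miss  d=-]
1: W B8 -> L2 miss  d=D]
2: R B5 -> L2 miss wb->B8  d=-]
3: W B5 -> L2 hit  d=D]
4: W B7 -> L1 miss  d=D]
5: W B3 -> L0 miss  d=D]
6: W B4 -> L1 miss wb->B7  d=D]
7: W B2 -> L2 miss wb->B5  d=D]
8: R B3 -> L0 hit  d=D]
9: W B3 -> L0 hit  d=D]

WB = [8, 7, 5]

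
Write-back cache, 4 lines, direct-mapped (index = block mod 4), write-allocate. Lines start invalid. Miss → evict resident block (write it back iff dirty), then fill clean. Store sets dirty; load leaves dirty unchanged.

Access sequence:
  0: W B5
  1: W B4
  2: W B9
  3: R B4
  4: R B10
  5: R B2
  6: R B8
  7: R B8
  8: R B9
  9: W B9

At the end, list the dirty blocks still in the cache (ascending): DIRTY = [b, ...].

DIRTY = [9]

  0 | W B5 → L1 miss [D]
  1 | W B4 → L0 miss [D]
  2 | W B9 → L1 miss wb→B5 [D]
  3 | R B4 → L0 hit [D]
  4 | R B10 → L2 miss [-]
  5 | R B2 → L2 miss [-]
  6 | R B8 → L0 miss wb→B4 [-]
  7 | R B8 → L0 hit [-]
  8 | R B9 → L1 hit [D]
  9 | W B9 → L1 hit [D]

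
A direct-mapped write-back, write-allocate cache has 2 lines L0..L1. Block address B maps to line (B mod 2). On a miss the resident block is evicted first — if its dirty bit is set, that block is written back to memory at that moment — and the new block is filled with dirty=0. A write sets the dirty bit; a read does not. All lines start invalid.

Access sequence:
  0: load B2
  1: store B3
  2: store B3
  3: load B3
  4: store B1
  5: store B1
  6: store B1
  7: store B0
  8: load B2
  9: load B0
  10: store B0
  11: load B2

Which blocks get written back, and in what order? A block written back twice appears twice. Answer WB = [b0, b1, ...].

0: R B2 -> L0 miss  d=-]
1: W B3 -> L1 miss  d=D]
2: W B3 -> L1 hit  d=D]
3: R B3 -> L1 hit  d=D]
4: W B1 -> L1 miss wb->B3  d=D]
5: W B1 -> L1 hit  d=D]
6: W B1 -> L1 hit  d=D]
7: W B0 -> L0 miss  d=D]
8: R B2 -> L0 miss wb->B0  d=-]
9: R B0 -> L0 miss  d=-]
10: W B0 -> L0 hit  d=D]
11: R B2 -> L0 miss wb->B0  d=-]

WB = [3, 0, 0]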